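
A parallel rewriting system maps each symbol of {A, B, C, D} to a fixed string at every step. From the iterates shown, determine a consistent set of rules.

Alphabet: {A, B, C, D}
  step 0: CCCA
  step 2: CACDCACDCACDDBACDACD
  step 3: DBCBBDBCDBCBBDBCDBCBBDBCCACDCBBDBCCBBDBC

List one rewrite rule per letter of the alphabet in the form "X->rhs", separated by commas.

A->CBB, B->ACD, C->DB, D->C

  step 2 ⇒ step 3: CACDCACDCACDDBACDACD ⇒ DB·CBB·DB·C·DB·CBB·DB·C·DB·CBB·DB·C·C·ACD·CBB·DB·C·CBB·DB·C
    A ↦ CBB
    B ↦ ACD
    C ↦ DB
    D ↦ C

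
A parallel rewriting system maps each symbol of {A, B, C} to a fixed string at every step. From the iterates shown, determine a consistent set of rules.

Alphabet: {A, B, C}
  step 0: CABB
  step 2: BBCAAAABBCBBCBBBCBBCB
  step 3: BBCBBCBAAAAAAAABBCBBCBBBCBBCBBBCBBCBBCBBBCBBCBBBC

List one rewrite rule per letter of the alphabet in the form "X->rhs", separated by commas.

  step 2 ⇒ step 3: BBCAAAABBCBBCBBBCBBCB ⇒ BBC·BBC·B·AA·AA·AA·AA·BBC·BBC·B·BBC·BBC·B·BBC·BBC·BBC·B·BBC·BBC·B·BBC
    A ↦ AA
    B ↦ BBC
    C ↦ B

A->AA, B->BBC, C->B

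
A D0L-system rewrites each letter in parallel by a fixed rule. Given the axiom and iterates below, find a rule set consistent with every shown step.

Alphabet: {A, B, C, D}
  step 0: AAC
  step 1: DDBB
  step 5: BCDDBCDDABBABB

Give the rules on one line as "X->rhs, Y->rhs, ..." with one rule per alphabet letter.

  step 0 ⇒ step 1: AAC ⇒ D·D·BB
    A ↦ D
    C ↦ BB
    B ↦ A  (constrained at step 1)
    D ↦ BC  (constrained at step 1)

A->D, B->A, C->BB, D->BC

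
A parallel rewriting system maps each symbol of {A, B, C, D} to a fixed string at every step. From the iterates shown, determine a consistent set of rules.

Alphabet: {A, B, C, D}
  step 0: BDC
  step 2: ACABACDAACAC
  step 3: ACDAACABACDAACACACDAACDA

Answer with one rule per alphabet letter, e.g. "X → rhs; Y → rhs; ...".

  step 2 ⇒ step 3: ACABACDAACAC ⇒ AC·DA·AC·AB·AC·DA·AC·AC·AC·DA·AC·DA
    A ↦ AC
    B ↦ AB
    C ↦ DA
    D ↦ AC

A->AC, B->AB, C->DA, D->AC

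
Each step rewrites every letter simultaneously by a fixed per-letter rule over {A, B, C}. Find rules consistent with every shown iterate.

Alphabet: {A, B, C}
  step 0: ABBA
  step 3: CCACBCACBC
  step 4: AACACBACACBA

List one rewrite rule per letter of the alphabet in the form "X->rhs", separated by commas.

A->C, B->CB, C->A

  step 3 ⇒ step 4: CCACBCACBC ⇒ A·A·C·A·CB·A·C·A·CB·A
    A ↦ C
    B ↦ CB
    C ↦ A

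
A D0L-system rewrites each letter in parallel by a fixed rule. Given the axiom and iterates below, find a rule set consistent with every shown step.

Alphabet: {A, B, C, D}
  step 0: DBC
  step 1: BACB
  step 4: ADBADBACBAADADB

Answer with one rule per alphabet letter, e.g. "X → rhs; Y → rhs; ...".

  step 0 ⇒ step 1: DBC ⇒ B·A·CB
    B ↦ A
    C ↦ CB
    D ↦ B
    A ↦ AD  (constrained at step 1)

A->AD, B->A, C->CB, D->B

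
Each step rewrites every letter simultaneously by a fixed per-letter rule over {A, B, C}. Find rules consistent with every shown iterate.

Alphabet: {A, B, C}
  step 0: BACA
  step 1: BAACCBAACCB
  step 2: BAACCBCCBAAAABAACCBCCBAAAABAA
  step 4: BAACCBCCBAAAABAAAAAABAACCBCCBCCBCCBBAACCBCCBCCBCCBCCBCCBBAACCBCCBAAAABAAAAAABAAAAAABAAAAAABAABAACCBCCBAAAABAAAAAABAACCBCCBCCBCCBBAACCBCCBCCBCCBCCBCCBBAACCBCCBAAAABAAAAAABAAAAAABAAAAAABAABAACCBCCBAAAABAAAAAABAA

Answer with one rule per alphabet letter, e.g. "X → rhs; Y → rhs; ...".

A->CCB, B->BAA, C->AA

  step 1 ⇒ step 2: BAACCBAACCB ⇒ BAA·CCB·CCB·AA·AA·BAA·CCB·CCB·AA·AA·BAA
    A ↦ CCB
    B ↦ BAA
    C ↦ AA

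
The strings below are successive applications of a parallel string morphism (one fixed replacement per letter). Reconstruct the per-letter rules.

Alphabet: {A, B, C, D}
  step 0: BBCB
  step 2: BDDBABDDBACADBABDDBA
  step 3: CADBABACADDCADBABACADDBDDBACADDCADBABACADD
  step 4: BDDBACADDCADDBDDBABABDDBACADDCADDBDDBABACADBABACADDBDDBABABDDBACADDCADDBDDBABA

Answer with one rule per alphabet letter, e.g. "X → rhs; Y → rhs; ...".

  step 3 ⇒ step 4: CADBABACADDCADBABACADDBDDBACADDCADBABACADD ⇒ BD·D·BA·CAD·D·CAD·D·BD·D·BA·BA·BD·D·BA·CAD·D·CAD·D·BD·D·BA·BA·CAD·BA·BA·CAD·D·BD·D·BA·BA·BD·D·BA·CAD·D·CAD·D·BD·D·BA·BA
    A ↦ D
    B ↦ CAD
    C ↦ BD
    D ↦ BA

A->D, B->CAD, C->BD, D->BA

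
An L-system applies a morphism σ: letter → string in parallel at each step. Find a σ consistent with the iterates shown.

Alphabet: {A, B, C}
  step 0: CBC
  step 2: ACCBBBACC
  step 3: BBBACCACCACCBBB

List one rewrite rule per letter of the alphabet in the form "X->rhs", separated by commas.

  step 2 ⇒ step 3: ACCBBBACC ⇒ B·B·B·ACC·ACC·ACC·B·B·B
    A ↦ B
    B ↦ ACC
    C ↦ B

A->B, B->ACC, C->B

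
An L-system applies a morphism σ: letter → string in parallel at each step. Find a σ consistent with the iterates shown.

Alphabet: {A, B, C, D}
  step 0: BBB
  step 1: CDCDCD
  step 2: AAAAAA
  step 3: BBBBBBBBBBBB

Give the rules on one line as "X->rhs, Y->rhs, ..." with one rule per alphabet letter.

A->BB, B->CD, C->A, D->A

  step 2 ⇒ step 3: AAAAAA ⇒ BB·BB·BB·BB·BB·BB
    A ↦ BB
  step 0 ⇒ step 1: BBB ⇒ CD·CD·CD
    B ↦ CD
  step 1 ⇒ step 2: CDCDCD ⇒ A·A·A·A·A·A
    C ↦ A
  step 1 ⇒ step 2: CDCDCD ⇒ A·A·A·A·A·A
    D ↦ A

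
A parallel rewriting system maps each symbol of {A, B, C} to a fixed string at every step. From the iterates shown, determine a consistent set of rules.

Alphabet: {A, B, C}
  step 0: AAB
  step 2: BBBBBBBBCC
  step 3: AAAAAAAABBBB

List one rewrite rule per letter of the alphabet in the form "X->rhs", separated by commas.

  step 2 ⇒ step 3: BBBBBBBBCC ⇒ A·A·A·A·A·A·A·A·BB·BB
    B ↦ A
    C ↦ BB
    A ↦ CC  (constrained at step 0)

A->CC, B->A, C->BB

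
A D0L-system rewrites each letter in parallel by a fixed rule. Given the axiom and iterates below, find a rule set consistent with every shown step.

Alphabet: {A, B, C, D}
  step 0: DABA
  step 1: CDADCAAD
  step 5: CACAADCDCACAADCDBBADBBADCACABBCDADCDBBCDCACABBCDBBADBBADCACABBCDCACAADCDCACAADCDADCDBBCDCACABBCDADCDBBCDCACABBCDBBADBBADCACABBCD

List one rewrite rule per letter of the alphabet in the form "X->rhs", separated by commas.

A->AD, B->CA, C->BB, D->CD

  step 0 ⇒ step 1: DABA ⇒ CD·AD·CA·AD
    A ↦ AD
    B ↦ CA
    D ↦ CD
    C ↦ BB  (constrained at step 1)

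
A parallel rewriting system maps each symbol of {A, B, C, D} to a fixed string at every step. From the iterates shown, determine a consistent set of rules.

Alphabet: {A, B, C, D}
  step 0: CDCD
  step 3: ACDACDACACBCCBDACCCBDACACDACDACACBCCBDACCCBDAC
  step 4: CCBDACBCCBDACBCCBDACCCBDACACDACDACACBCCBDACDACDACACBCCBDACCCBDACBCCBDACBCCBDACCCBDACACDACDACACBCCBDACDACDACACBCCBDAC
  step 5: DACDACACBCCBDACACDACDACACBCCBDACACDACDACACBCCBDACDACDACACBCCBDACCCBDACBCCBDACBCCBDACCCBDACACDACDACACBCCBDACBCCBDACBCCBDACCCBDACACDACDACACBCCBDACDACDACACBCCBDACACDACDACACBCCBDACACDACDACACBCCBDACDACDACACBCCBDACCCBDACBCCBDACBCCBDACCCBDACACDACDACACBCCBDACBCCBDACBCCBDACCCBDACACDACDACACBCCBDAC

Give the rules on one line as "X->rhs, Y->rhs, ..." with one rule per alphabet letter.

  step 4 ⇒ step 5: CCBDACBCCBDACBCCBDACCCBDACACDACDACACBCCBDACDACDACACBCCBDACCCBDACBCCBDACBCCBDACCCBDACACDACDACACBCCBDACDACDACACBCCBDAC ⇒ DAC·DAC·AC·B·CCB·DAC·AC·DAC·DAC·AC·B·CCB·DAC·AC·DAC·DAC·AC·B·CCB·DAC·DAC·DAC·AC·B·CCB·DAC·CCB·DAC·B·CCB·DAC·B·CCB·DAC·CCB·DAC·AC·DAC·DAC·AC·B·CCB·DAC·B·CCB·DAC·B·CCB·DAC·CCB·DAC·AC·DAC·DAC·AC·B·CCB·DAC·DAC·DAC·AC·B·CCB·DAC·AC·DAC·DAC·AC·B·CCB·DAC·AC·DAC·DAC·AC·B·CCB·DAC·DAC·DAC·AC·B·CCB·DAC·CCB·DAC·B·CCB·DAC·B·CCB·DAC·CCB·DAC·AC·DAC·DAC·AC·B·CCB·DAC·B·CCB·DAC·B·CCB·DAC·CCB·DAC·AC·DAC·DAC·AC·B·CCB·DAC
    A ↦ CCB
    B ↦ AC
    C ↦ DAC
    D ↦ B

A->CCB, B->AC, C->DAC, D->B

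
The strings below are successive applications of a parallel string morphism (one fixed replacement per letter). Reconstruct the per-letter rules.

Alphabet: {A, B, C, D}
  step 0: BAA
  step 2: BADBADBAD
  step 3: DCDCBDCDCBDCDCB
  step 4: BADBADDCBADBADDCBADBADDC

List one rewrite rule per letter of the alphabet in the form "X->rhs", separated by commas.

  step 3 ⇒ step 4: DCDCBDCDCBDCDCB ⇒ B·AD·B·AD·DC·B·AD·B·AD·DC·B·AD·B·AD·DC
    B ↦ DC
    C ↦ AD
    D ↦ B
  step 2 ⇒ step 3: BADBADBAD ⇒ DC·DC·B·DC·DC·B·DC·DC·B
    A ↦ DC

A->DC, B->DC, C->AD, D->B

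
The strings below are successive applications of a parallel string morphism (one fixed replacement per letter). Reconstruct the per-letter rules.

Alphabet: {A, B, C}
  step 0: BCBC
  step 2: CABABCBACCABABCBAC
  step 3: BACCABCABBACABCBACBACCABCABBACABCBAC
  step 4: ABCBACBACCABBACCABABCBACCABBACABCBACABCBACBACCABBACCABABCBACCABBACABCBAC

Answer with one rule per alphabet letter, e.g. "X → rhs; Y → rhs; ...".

  step 3 ⇒ step 4: BACCABCABBACABCBACBACCABCABBACABCBAC ⇒ AB·C·BAC·BAC·C·AB·BAC·C·AB·AB·C·BAC·C·AB·BAC·AB·C·BAC·AB·C·BAC·BAC·C·AB·BAC·C·AB·AB·C·BAC·C·AB·BAC·AB·C·BAC
    A ↦ C
    B ↦ AB
    C ↦ BAC

A->C, B->AB, C->BAC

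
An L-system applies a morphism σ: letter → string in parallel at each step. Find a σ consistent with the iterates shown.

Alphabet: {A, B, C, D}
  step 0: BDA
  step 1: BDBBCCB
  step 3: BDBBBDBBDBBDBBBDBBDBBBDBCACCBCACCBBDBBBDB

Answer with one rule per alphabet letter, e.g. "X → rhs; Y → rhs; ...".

A->CCB, B->BDB, C->CA, D->B

  step 0 ⇒ step 1: BDA ⇒ BDB·B·CCB
    A ↦ CCB
    B ↦ BDB
    D ↦ B
    C ↦ CA  (constrained at step 1)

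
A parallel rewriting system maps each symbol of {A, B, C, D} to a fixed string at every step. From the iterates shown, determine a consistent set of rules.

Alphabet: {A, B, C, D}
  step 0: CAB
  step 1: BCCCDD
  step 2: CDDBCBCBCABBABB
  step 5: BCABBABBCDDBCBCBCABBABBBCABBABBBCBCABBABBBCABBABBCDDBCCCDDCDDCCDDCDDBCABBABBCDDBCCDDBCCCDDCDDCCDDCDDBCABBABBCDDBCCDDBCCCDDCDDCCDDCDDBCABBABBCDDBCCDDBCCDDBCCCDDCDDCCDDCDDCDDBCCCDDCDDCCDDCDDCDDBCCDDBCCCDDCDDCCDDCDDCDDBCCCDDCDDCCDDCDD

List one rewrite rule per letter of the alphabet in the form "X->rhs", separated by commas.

A->C, B->CDD, C->BC, D->ABB

  step 1 ⇒ step 2: BCCCDD ⇒ CDD·BC·BC·BC·ABB·ABB
    B ↦ CDD
    C ↦ BC
    D ↦ ABB
  step 0 ⇒ step 1: CAB ⇒ BC·C·CDD
    A ↦ C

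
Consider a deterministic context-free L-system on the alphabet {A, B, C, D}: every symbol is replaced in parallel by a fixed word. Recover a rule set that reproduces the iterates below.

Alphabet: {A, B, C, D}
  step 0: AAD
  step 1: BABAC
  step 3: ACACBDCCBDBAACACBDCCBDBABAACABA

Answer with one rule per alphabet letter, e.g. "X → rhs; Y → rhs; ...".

  step 0 ⇒ step 1: AAD ⇒ BA·BA·C
    A ↦ BA
    D ↦ C
    B ↦ CBD  (constrained at step 1)
    C ↦ ACA  (constrained at step 1)

A->BA, B->CBD, C->ACA, D->C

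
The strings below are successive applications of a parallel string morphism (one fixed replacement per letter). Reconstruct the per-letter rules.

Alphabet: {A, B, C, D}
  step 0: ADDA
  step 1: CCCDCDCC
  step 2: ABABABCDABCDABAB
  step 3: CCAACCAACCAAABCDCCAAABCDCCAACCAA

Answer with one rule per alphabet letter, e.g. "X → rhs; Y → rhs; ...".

A->CC, B->AA, C->AB, D->CD

  step 2 ⇒ step 3: ABABABCDABCDABAB ⇒ CC·AA·CC·AA·CC·AA·AB·CD·CC·AA·AB·CD·CC·AA·CC·AA
    A ↦ CC
    B ↦ AA
    C ↦ AB
    D ↦ CD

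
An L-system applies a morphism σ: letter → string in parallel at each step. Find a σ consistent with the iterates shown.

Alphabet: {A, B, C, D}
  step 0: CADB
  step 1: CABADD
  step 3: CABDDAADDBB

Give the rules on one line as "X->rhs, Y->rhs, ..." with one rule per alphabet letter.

  step 0 ⇒ step 1: CADB ⇒ CA·B·A·DD
    A ↦ B
    B ↦ DD
    C ↦ CA
    D ↦ A

A->B, B->DD, C->CA, D->A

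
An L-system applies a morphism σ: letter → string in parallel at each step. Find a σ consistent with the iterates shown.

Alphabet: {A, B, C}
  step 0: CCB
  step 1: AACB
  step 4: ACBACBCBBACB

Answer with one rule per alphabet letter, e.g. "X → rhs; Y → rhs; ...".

A->B, B->CB, C->A

  step 0 ⇒ step 1: CCB ⇒ A·A·CB
    B ↦ CB
    C ↦ A
    A ↦ B  (constrained at step 1)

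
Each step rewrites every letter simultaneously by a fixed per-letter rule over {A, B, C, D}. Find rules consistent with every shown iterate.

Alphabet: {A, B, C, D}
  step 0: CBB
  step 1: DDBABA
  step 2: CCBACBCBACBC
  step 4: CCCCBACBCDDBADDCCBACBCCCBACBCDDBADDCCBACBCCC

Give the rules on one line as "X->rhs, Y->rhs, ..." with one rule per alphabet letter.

A->CBC, B->BA, C->DD, D->C

  step 1 ⇒ step 2: DDBABA ⇒ C·C·BA·CBC·BA·CBC
    A ↦ CBC
    B ↦ BA
    D ↦ C
  step 0 ⇒ step 1: CBB ⇒ DD·BA·BA
    C ↦ DD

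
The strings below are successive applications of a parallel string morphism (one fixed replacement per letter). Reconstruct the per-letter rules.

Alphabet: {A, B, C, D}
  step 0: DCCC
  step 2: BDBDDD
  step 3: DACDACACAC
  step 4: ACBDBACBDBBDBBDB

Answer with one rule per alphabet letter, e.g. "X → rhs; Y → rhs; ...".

A->BD, B->D, C->B, D->AC

  step 3 ⇒ step 4: DACDACACAC ⇒ AC·BD·B·AC·BD·B·BD·B·BD·B
    A ↦ BD
    C ↦ B
    D ↦ AC
  step 2 ⇒ step 3: BDBDDD ⇒ D·AC·D·AC·AC·AC
    B ↦ D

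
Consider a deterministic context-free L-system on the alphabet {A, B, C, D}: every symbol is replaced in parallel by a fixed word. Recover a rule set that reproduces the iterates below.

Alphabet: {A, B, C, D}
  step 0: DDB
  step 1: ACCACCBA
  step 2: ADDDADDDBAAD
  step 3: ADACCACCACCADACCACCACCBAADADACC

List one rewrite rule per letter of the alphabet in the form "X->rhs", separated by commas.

A->AD, B->BA, C->D, D->ACC

  step 2 ⇒ step 3: ADDDADDDBAAD ⇒ AD·ACC·ACC·ACC·AD·ACC·ACC·ACC·BA·AD·AD·ACC
    A ↦ AD
    B ↦ BA
    D ↦ ACC
  step 1 ⇒ step 2: ACCACCBA ⇒ AD·D·D·AD·D·D·BA·AD
    C ↦ D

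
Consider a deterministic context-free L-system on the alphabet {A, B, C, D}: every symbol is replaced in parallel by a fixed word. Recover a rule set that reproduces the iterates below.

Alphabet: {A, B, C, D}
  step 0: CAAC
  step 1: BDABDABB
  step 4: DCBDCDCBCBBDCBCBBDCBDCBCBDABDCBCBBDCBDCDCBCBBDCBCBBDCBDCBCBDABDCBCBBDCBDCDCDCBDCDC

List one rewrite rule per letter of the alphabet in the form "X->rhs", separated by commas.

  step 0 ⇒ step 1: CAAC ⇒ B·DAB·DAB·B
    A ↦ DAB
    C ↦ B
    B ↦ DC  (constrained at step 1)
    D ↦ BCB  (constrained at step 1)

A->DAB, B->DC, C->B, D->BCB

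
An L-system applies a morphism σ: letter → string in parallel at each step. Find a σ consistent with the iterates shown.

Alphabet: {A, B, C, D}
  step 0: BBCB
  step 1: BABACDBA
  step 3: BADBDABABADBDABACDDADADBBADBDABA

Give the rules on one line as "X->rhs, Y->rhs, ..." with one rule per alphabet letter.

  step 0 ⇒ step 1: BBCB ⇒ BA·BA·CD·BA
    B ↦ BA
    C ↦ CD
    A ↦ DB  (constrained at step 1)
    D ↦ DA  (constrained at step 1)

A->DB, B->BA, C->CD, D->DA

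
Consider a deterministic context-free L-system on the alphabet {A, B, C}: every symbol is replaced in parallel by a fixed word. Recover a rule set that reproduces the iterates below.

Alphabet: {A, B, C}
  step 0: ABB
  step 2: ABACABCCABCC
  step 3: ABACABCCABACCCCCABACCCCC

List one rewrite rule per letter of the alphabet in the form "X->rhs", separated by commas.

  step 2 ⇒ step 3: ABACABCCABCC ⇒ AB·AC·AB·CC·AB·AC·CC·CC·AB·AC·CC·CC
    A ↦ AB
    B ↦ AC
    C ↦ CC

A->AB, B->AC, C->CC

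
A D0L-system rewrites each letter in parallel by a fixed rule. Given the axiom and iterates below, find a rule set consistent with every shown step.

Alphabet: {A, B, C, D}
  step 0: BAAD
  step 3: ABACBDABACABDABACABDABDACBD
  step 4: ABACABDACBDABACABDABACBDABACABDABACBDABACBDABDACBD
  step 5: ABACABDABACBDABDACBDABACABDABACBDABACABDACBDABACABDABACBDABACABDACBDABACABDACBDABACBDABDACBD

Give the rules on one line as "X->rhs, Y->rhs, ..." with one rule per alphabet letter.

  step 4 ⇒ step 5: ABACABDACBDABACABDABACBDABACABDABACBDABACBDABDACBD ⇒ AB·AC·AB·D·AB·AC·BD·AB·D·AC·BD·AB·AC·AB·D·AB·AC·BD·AB·AC·AB·D·AC·BD·AB·AC·AB·D·AB·AC·BD·AB·AC·AB·D·AC·BD·AB·AC·AB·D·AC·BD·AB·AC·BD·AB·D·AC·BD
    A ↦ AB
    B ↦ AC
    C ↦ D
    D ↦ BD

A->AB, B->AC, C->D, D->BD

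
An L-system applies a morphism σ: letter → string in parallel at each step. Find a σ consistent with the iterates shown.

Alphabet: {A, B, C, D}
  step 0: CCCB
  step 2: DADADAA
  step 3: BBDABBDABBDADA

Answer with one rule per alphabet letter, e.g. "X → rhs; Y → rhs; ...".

A->DA, B->C, C->A, D->BB

  step 2 ⇒ step 3: DADADAA ⇒ BB·DA·BB·DA·BB·DA·DA
    A ↦ DA
    D ↦ BB
    B ↦ C  (constrained at step 0)
    C ↦ A  (constrained at step 0)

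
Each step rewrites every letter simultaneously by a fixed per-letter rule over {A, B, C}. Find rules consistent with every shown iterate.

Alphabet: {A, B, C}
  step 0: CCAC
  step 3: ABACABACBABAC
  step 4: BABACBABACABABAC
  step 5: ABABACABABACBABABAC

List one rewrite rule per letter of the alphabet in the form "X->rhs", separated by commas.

A->B, B->A, C->AC

  step 4 ⇒ step 5: BABACBABACABABAC ⇒ A·B·A·B·AC·A·B·A·B·AC·B·A·B·A·B·AC
    A ↦ B
    B ↦ A
    C ↦ AC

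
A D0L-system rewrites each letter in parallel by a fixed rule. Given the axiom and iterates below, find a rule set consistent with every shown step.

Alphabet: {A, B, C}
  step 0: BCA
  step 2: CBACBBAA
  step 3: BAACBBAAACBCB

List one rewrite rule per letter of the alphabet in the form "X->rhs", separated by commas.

A->CB, B->A, C->BA

  step 2 ⇒ step 3: CBACBBAA ⇒ BA·A·CB·BA·A·A·CB·CB
    A ↦ CB
    B ↦ A
    C ↦ BA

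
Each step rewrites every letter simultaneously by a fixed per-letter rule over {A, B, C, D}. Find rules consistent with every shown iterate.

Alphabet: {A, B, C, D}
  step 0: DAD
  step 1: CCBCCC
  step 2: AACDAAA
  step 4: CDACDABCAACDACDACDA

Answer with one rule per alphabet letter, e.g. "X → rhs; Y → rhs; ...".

A->BC, B->CD, C->A, D->CC

  step 1 ⇒ step 2: CCBCCC ⇒ A·A·CD·A·A·A
    B ↦ CD
    C ↦ A
  step 0 ⇒ step 1: DAD ⇒ CC·BC·CC
    A ↦ BC
  step 0 ⇒ step 1: DAD ⇒ CC·BC·CC
    D ↦ CC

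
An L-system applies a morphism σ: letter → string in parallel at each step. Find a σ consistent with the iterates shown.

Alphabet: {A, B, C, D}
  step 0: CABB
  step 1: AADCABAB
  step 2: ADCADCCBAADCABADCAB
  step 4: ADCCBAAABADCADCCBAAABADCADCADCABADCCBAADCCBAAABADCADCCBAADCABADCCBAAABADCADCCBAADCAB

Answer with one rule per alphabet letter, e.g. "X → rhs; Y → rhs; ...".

A->ADC, B->AB, C->A, D->CB

  step 1 ⇒ step 2: AADCABAB ⇒ ADC·ADC·CB·A·ADC·AB·ADC·AB
    A ↦ ADC
    B ↦ AB
    C ↦ A
    D ↦ CB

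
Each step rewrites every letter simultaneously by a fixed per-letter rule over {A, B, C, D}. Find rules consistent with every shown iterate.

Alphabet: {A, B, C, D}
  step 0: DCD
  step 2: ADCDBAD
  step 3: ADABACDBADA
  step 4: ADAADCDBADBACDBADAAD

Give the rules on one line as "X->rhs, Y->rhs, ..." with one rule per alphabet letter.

  step 3 ⇒ step 4: ADABACDBADA ⇒ AD·A·AD·CDB·AD·B·A·CDB·AD·A·AD
    A ↦ AD
    B ↦ CDB
    C ↦ B
    D ↦ A

A->AD, B->CDB, C->B, D->A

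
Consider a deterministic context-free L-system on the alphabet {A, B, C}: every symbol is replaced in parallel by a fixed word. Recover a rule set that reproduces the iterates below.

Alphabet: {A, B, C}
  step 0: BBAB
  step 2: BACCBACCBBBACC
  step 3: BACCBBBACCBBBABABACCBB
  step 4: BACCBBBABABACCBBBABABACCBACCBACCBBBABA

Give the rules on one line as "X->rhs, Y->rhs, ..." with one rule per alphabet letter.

  step 3 ⇒ step 4: BACCBBBACCBBBABABACCBB ⇒ BA·CC·B·B·BA·BA·BA·CC·B·B·BA·BA·BA·CC·BA·CC·BA·CC·B·B·BA·BA
    A ↦ CC
    B ↦ BA
    C ↦ B

A->CC, B->BA, C->B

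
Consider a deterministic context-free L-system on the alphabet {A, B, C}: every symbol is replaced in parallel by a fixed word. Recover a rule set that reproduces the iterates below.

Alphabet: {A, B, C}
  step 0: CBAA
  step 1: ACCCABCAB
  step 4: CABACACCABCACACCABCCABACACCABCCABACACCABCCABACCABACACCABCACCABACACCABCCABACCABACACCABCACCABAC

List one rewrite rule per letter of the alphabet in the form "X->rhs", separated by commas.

  step 0 ⇒ step 1: CBAA ⇒ AC·C·CAB·CAB
    A ↦ CAB
    B ↦ C
    C ↦ AC

A->CAB, B->C, C->AC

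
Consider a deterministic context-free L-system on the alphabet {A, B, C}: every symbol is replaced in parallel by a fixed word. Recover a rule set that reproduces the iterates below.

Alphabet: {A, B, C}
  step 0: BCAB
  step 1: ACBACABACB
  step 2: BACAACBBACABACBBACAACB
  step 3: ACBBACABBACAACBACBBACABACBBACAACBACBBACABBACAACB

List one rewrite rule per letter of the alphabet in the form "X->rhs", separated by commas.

A->B, B->ACB, C->ACA

  step 2 ⇒ step 3: BACAACBBACABACBBACAACB ⇒ ACB·B·ACA·B·B·ACA·ACB·ACB·B·ACA·B·ACB·B·ACA·ACB·ACB·B·ACA·B·B·ACA·ACB
    A ↦ B
    B ↦ ACB
    C ↦ ACA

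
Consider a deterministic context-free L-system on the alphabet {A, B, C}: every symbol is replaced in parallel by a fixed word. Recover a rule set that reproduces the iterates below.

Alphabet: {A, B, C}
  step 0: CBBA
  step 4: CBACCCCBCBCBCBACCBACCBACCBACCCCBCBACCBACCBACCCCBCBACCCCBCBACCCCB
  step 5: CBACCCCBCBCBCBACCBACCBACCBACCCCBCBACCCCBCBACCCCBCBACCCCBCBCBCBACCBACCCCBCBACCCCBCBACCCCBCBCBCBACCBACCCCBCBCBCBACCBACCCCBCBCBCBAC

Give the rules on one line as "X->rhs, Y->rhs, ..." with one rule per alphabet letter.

  step 4 ⇒ step 5: CBACCCCBCBCBCBACCBACCBACCBACCCCBCBACCBACCBACCCCBCBACCCCBCBACCCCB ⇒ CB·AC·CC·CB·CB·CB·CB·AC·CB·AC·CB·AC·CB·AC·CC·CB·CB·AC·CC·CB·CB·AC·CC·CB·CB·AC·CC·CB·CB·CB·CB·AC·CB·AC·CC·CB·CB·AC·CC·CB·CB·AC·CC·CB·CB·CB·CB·AC·CB·AC·CC·CB·CB·CB·CB·AC·CB·AC·CC·CB·CB·CB·CB·AC
    A ↦ CC
    B ↦ AC
    C ↦ CB

A->CC, B->AC, C->CB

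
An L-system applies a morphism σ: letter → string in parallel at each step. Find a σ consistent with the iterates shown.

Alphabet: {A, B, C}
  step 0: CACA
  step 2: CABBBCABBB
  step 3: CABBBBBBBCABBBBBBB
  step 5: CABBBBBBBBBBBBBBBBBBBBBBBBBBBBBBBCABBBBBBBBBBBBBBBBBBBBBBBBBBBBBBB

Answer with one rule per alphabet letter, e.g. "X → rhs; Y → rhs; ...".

A->B, B->BB, C->CA

  step 2 ⇒ step 3: CABBBCABBB ⇒ CA·B·BB·BB·BB·CA·B·BB·BB·BB
    A ↦ B
    B ↦ BB
    C ↦ CA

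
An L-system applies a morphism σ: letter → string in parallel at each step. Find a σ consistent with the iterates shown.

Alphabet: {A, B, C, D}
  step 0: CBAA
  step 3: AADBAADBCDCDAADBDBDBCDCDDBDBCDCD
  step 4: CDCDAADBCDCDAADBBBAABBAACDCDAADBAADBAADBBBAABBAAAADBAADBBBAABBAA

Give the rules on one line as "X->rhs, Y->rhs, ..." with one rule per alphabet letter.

A->CD, B->DB, C->BB, D->AA

  step 3 ⇒ step 4: AADBAADBCDCDAADBDBDBCDCDDBDBCDCD ⇒ CD·CD·AA·DB·CD·CD·AA·DB·BB·AA·BB·AA·CD·CD·AA·DB·AA·DB·AA·DB·BB·AA·BB·AA·AA·DB·AA·DB·BB·AA·BB·AA
    A ↦ CD
    B ↦ DB
    C ↦ BB
    D ↦ AA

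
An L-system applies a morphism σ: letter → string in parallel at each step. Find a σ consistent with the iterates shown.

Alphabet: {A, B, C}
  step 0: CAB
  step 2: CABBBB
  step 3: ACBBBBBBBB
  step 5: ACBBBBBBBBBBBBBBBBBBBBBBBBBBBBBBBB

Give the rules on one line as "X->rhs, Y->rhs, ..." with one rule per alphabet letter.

  step 2 ⇒ step 3: CABBBB ⇒ A·C·BB·BB·BB·BB
    A ↦ C
    B ↦ BB
    C ↦ A

A->C, B->BB, C->A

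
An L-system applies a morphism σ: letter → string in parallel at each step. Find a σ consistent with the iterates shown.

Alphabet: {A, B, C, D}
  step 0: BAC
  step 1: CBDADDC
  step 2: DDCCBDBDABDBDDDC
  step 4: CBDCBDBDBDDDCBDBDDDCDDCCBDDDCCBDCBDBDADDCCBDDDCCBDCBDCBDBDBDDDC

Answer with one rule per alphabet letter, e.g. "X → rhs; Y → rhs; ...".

A->BDA, B->C, C->DDC, D->BD

  step 1 ⇒ step 2: CBDADDC ⇒ DDC·C·BD·BDA·BD·BD·DDC
    A ↦ BDA
    B ↦ C
    C ↦ DDC
    D ↦ BD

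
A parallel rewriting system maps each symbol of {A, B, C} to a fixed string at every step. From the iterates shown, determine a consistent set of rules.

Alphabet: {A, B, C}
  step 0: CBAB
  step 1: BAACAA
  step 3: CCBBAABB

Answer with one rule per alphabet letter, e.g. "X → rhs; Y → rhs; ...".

  step 0 ⇒ step 1: CBAB ⇒ B·AA·C·AA
    A ↦ C
    B ↦ AA
    C ↦ B

A->C, B->AA, C->B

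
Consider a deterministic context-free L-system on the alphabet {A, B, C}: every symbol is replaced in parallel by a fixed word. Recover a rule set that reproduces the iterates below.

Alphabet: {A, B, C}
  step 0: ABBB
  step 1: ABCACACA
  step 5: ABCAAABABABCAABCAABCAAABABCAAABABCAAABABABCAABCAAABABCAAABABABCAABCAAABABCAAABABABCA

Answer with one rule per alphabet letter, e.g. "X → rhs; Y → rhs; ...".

A->AB, B->CA, C->A

  step 0 ⇒ step 1: ABBB ⇒ AB·CA·CA·CA
    A ↦ AB
    B ↦ CA
    C ↦ A  (constrained at step 1)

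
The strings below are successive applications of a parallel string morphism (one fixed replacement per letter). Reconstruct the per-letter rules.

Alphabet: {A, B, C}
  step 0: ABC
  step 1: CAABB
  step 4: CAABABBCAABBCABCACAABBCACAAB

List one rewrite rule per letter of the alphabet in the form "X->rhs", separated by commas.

A->CA, B->AB, C->B

  step 0 ⇒ step 1: ABC ⇒ CA·AB·B
    A ↦ CA
    B ↦ AB
    C ↦ B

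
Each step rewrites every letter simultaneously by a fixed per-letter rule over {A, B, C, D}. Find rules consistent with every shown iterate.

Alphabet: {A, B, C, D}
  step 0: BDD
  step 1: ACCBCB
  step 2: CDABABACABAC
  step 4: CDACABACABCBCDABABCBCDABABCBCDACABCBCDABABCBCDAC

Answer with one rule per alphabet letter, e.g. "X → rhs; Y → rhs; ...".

A->CD, B->AC, C->AB, D->CB

  step 1 ⇒ step 2: ACCBCB ⇒ CD·AB·AB·AC·AB·AC
    A ↦ CD
    B ↦ AC
    C ↦ AB
  step 0 ⇒ step 1: BDD ⇒ AC·CB·CB
    D ↦ CB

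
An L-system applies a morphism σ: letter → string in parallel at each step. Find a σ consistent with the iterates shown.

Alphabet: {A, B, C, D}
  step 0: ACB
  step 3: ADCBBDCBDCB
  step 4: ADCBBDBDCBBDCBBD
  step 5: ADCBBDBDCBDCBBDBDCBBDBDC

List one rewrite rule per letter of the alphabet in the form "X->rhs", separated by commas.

A->AD, B->BD, C->B, D->C

  step 4 ⇒ step 5: ADCBBDBDCBBDCBBD ⇒ AD·C·B·BD·BD·C·BD·C·B·BD·BD·C·B·BD·BD·C
    A ↦ AD
    B ↦ BD
    C ↦ B
    D ↦ C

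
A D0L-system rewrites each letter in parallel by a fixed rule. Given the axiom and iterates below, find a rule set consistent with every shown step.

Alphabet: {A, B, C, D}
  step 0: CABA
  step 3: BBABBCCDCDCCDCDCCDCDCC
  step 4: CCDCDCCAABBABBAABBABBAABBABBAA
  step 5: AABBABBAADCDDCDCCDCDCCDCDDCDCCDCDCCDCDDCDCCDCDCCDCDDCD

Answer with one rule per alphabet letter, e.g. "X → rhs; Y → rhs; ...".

A->DCD, B->C, C->A, D->BB

  step 4 ⇒ step 5: CCDCDCCAABBABBAABBABBAABBABBAA ⇒ A·A·BB·A·BB·A·A·DCD·DCD·C·C·DCD·C·C·DCD·DCD·C·C·DCD·C·C·DCD·DCD·C·C·DCD·C·C·DCD·DCD
    A ↦ DCD
    B ↦ C
    C ↦ A
    D ↦ BB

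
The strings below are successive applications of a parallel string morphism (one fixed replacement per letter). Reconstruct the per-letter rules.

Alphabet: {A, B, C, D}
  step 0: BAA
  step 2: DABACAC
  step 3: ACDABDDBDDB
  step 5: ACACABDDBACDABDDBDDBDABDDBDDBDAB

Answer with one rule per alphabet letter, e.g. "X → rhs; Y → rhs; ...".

  step 2 ⇒ step 3: DABACAC ⇒ AC·D·AB·D·DB·D·DB
    A ↦ D
    B ↦ AB
    C ↦ DB
    D ↦ AC

A->D, B->AB, C->DB, D->AC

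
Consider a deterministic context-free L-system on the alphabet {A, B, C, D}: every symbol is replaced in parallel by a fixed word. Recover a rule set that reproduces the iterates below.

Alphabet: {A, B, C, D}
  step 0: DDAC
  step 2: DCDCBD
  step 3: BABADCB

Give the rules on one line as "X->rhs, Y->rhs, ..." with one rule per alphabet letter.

A->D, B->DC, C->A, D->B

  step 2 ⇒ step 3: DCDCBD ⇒ B·A·B·A·DC·B
    B ↦ DC
    C ↦ A
    D ↦ B
    A ↦ D  (constrained at step 0)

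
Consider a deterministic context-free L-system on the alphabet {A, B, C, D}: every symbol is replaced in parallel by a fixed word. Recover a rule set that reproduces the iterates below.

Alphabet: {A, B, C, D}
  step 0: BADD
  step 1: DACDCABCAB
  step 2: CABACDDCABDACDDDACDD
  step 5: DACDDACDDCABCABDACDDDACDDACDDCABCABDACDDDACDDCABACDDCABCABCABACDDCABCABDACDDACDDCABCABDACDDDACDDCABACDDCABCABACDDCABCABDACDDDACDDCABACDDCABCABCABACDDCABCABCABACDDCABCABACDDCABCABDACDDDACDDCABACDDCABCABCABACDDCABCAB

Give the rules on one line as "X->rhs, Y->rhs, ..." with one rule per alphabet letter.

A->ACD, B->D, C->D, D->CAB

  step 1 ⇒ step 2: DACDCABCAB ⇒ CAB·ACD·D·CAB·D·ACD·D·D·ACD·D
    A ↦ ACD
    B ↦ D
    C ↦ D
    D ↦ CAB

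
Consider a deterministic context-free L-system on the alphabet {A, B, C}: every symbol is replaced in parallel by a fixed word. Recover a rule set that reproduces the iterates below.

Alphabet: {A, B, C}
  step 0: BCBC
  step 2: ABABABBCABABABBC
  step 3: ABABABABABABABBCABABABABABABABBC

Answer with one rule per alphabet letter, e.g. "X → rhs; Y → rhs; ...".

  step 2 ⇒ step 3: ABABABBCABABABBC ⇒ AB·AB·AB·AB·AB·AB·AB·BC·AB·AB·AB·AB·AB·AB·AB·BC
    A ↦ AB
    B ↦ AB
    C ↦ BC

A->AB, B->AB, C->BC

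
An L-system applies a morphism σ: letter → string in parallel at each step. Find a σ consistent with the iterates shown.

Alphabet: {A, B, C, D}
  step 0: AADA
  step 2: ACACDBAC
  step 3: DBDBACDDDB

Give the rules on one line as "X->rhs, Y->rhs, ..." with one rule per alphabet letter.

A->D, B->DD, C->B, D->AC

  step 2 ⇒ step 3: ACACDBAC ⇒ D·B·D·B·AC·DD·D·B
    A ↦ D
    B ↦ DD
    C ↦ B
    D ↦ AC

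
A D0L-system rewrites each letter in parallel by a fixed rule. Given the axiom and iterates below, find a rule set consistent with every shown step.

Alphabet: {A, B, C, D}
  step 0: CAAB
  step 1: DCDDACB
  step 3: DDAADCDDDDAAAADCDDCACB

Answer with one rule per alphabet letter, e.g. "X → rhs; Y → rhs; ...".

A->D, B->ACB, C->DC, D->AA

  step 0 ⇒ step 1: CAAB ⇒ DC·D·D·ACB
    A ↦ D
    B ↦ ACB
    C ↦ DC
    D ↦ AA  (constrained at step 1)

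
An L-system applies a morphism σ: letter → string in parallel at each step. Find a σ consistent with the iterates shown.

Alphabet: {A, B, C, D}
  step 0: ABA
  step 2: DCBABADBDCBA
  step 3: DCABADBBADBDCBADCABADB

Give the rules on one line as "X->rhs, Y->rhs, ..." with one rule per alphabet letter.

  step 2 ⇒ step 3: DCBABADBDCBA ⇒ DC·A·BA·DB·BA·DB·DC·BA·DC·A·BA·DB
    A ↦ DB
    B ↦ BA
    C ↦ A
    D ↦ DC

A->DB, B->BA, C->A, D->DC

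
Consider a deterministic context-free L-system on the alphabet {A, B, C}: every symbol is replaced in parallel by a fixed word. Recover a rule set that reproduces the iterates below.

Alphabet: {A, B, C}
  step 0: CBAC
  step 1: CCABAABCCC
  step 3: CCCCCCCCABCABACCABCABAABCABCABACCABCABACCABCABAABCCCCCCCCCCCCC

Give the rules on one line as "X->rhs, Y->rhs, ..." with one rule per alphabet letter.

  step 0 ⇒ step 1: CBAC ⇒ CC·ABA·ABC·CC
    A ↦ ABC
    B ↦ ABA
    C ↦ CC

A->ABC, B->ABA, C->CC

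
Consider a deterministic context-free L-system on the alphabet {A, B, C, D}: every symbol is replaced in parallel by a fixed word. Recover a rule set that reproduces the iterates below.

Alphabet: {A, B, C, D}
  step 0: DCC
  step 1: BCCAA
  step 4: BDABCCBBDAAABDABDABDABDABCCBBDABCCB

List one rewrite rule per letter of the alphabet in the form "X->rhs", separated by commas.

  step 0 ⇒ step 1: DCC ⇒ BCC·A·A
    C ↦ A
    D ↦ BCC
    A ↦ B  (constrained at step 1)
    B ↦ BDA  (constrained at step 1)

A->B, B->BDA, C->A, D->BCC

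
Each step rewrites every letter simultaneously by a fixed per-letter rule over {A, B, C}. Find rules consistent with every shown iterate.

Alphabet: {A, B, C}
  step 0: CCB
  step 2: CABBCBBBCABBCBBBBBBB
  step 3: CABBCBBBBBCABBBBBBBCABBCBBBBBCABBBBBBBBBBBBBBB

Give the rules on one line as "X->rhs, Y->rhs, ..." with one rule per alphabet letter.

A->BCB, B->BB, C->CAB

  step 2 ⇒ step 3: CABBCBBBCABBCBBBBBBB ⇒ CAB·BCB·BB·BB·CAB·BB·BB·BB·CAB·BCB·BB·BB·CAB·BB·BB·BB·BB·BB·BB·BB
    A ↦ BCB
    B ↦ BB
    C ↦ CAB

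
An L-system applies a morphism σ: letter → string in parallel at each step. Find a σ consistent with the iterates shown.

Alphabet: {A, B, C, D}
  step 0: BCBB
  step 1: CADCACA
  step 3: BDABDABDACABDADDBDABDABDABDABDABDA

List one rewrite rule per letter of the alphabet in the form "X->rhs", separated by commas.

  step 0 ⇒ step 1: BCBB ⇒ CA·D·CA·CA
    B ↦ CA
    C ↦ D
    A ↦ DD  (constrained at step 1)
    D ↦ BDA  (constrained at step 1)

A->DD, B->CA, C->D, D->BDA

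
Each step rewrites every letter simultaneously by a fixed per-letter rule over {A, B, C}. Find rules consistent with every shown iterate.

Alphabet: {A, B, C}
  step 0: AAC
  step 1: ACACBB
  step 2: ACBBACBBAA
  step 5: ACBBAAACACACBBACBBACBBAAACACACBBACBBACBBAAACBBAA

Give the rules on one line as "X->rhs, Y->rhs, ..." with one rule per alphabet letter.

A->AC, B->A, C->BB

  step 1 ⇒ step 2: ACACBB ⇒ AC·BB·AC·BB·A·A
    A ↦ AC
    B ↦ A
    C ↦ BB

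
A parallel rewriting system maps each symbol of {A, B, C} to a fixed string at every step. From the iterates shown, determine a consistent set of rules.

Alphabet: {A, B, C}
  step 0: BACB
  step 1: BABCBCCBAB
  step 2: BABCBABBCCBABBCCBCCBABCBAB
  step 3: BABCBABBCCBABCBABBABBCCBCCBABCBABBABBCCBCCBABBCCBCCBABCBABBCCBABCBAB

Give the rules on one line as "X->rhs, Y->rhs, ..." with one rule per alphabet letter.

A->C, B->BAB, C->BCC

  step 2 ⇒ step 3: BABCBABBCCBABBCCBCCBABCBAB ⇒ BAB·C·BAB·BCC·BAB·C·BAB·BAB·BCC·BCC·BAB·C·BAB·BAB·BCC·BCC·BAB·BCC·BCC·BAB·C·BAB·BCC·BAB·C·BAB
    A ↦ C
    B ↦ BAB
    C ↦ BCC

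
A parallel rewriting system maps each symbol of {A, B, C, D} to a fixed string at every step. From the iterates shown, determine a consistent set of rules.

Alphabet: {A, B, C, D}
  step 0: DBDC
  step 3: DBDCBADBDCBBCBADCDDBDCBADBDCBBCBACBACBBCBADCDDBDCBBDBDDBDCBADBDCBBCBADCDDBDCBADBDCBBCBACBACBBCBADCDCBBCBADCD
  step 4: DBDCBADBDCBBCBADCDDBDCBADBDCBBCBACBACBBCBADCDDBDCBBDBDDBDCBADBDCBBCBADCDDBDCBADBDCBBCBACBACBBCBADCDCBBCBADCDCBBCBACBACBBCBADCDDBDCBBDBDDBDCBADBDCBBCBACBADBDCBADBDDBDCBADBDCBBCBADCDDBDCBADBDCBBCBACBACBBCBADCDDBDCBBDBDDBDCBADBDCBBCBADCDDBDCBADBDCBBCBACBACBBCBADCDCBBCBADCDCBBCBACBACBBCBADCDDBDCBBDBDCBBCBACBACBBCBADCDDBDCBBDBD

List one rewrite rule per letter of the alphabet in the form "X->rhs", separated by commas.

  step 3 ⇒ step 4: DBDCBADBDCBBCBADCDDBDCBADBDCBBCBACBACBBCBADCDDBDCBBDBDDBDCBADBDCBBCBADCDDBDCBADBDCBBCBACBACBBCBADCDCBBCBADCD ⇒ DBD·CBA·DBD·CBB·CBA·DCD·DBD·CBA·DBD·CBB·CBA·CBA·CBB·CBA·DCD·DBD·CBB·DBD·DBD·CBA·DBD·CBB·CBA·DCD·DBD·CBA·DBD·CBB·CBA·CBA·CBB·CBA·DCD·CBB·CBA·DCD·CBB·CBA·CBA·CBB·CBA·DCD·DBD·CBB·DBD·DBD·CBA·DBD·CBB·CBA·CBA·DBD·CBA·DBD·DBD·CBA·DBD·CBB·CBA·DCD·DBD·CBA·DBD·CBB·CBA·CBA·CBB·CBA·DCD·DBD·CBB·DBD·DBD·CBA·DBD·CBB·CBA·DCD·DBD·CBA·DBD·CBB·CBA·CBA·CBB·CBA·DCD·CBB·CBA·DCD·CBB·CBA·CBA·CBB·CBA·DCD·DBD·CBB·DBD·CBB·CBA·CBA·CBB·CBA·DCD·DBD·CBB·DBD
    A ↦ DCD
    B ↦ CBA
    C ↦ CBB
    D ↦ DBD

A->DCD, B->CBA, C->CBB, D->DBD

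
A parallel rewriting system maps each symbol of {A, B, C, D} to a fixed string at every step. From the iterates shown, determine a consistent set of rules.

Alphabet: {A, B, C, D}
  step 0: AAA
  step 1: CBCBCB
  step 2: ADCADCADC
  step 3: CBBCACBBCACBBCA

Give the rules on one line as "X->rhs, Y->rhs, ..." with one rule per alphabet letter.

A->CB, B->DC, C->A, D->BC

  step 2 ⇒ step 3: ADCADCADC ⇒ CB·BC·A·CB·BC·A·CB·BC·A
    A ↦ CB
    C ↦ A
    D ↦ BC
  step 1 ⇒ step 2: CBCBCB ⇒ A·DC·A·DC·A·DC
    B ↦ DC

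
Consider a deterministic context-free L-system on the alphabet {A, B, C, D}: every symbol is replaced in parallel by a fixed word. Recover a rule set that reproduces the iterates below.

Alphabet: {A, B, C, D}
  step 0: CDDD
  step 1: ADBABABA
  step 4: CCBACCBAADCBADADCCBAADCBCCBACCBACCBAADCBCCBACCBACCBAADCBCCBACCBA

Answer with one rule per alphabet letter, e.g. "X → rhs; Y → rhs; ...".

A->CC, B->CB, C->AD, D->BA

  step 0 ⇒ step 1: CDDD ⇒ AD·BA·BA·BA
    C ↦ AD
    D ↦ BA
    A ↦ CC  (constrained at step 1)
    B ↦ CB  (constrained at step 1)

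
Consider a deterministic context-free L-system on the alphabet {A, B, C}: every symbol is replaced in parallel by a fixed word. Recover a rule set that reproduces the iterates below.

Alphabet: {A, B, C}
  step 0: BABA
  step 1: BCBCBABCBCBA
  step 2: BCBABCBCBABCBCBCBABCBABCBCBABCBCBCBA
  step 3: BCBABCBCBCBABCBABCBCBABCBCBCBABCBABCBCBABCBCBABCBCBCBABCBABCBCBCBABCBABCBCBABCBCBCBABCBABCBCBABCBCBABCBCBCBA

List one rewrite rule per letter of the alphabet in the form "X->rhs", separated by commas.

  step 2 ⇒ step 3: BCBABCBCBABCBCBCBABCBABCBCBABCBCBCBA ⇒ BCB·ABC·BCB·CBA·BCB·ABC·BCB·ABC·BCB·CBA·BCB·ABC·BCB·ABC·BCB·ABC·BCB·CBA·BCB·ABC·BCB·CBA·BCB·ABC·BCB·ABC·BCB·CBA·BCB·ABC·BCB·ABC·BCB·ABC·BCB·CBA
    A ↦ CBA
    B ↦ BCB
    C ↦ ABC

A->CBA, B->BCB, C->ABC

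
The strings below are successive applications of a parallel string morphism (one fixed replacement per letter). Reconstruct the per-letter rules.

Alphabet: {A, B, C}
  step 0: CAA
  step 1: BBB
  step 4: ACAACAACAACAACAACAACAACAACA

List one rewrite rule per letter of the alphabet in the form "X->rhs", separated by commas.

A->B, B->ACA, C->B

  step 0 ⇒ step 1: CAA ⇒ B·B·B
    A ↦ B
    C ↦ B
    B ↦ ACA  (constrained at step 1)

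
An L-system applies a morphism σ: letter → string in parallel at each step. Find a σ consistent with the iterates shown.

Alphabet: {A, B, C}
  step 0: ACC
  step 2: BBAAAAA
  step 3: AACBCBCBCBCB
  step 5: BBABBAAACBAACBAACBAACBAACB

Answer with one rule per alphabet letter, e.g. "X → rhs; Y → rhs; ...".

A->CB, B->A, C->BB

  step 2 ⇒ step 3: BBAAAAA ⇒ A·A·CB·CB·CB·CB·CB
    A ↦ CB
    B ↦ A
    C ↦ BB  (constrained at step 0)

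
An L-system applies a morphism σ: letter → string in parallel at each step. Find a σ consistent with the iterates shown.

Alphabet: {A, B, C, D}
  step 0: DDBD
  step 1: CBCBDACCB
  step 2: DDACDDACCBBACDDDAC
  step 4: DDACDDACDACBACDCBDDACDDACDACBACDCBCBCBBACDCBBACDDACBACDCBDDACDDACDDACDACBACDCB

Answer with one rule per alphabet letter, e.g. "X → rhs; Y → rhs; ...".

  step 1 ⇒ step 2: CBCBDACCB ⇒ D·DAC·D·DAC·CB·BAC·D·D·DAC
    A ↦ BAC
    B ↦ DAC
    C ↦ D
    D ↦ CB

A->BAC, B->DAC, C->D, D->CB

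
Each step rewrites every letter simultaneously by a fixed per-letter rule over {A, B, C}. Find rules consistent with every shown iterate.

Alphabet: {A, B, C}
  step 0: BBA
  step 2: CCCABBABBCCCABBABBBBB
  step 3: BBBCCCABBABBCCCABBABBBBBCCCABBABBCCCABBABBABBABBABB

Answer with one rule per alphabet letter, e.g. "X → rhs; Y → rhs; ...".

  step 2 ⇒ step 3: CCCABBABBCCCABBABBBBB ⇒ B·B·B·CCC·ABB·ABB·CCC·ABB·ABB·B·B·B·CCC·ABB·ABB·CCC·ABB·ABB·ABB·ABB·ABB
    A ↦ CCC
    B ↦ ABB
    C ↦ B

A->CCC, B->ABB, C->B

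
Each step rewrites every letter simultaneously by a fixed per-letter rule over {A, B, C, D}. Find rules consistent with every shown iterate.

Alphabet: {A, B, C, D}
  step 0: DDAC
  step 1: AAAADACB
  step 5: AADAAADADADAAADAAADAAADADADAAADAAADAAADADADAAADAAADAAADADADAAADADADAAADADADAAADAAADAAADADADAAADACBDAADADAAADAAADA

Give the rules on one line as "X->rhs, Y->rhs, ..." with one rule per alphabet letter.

  step 0 ⇒ step 1: DDAC ⇒ AA·AA·DA·CB
    A ↦ DA
    C ↦ CB
    D ↦ AA
    B ↦ D  (constrained at step 1)

A->DA, B->D, C->CB, D->AA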